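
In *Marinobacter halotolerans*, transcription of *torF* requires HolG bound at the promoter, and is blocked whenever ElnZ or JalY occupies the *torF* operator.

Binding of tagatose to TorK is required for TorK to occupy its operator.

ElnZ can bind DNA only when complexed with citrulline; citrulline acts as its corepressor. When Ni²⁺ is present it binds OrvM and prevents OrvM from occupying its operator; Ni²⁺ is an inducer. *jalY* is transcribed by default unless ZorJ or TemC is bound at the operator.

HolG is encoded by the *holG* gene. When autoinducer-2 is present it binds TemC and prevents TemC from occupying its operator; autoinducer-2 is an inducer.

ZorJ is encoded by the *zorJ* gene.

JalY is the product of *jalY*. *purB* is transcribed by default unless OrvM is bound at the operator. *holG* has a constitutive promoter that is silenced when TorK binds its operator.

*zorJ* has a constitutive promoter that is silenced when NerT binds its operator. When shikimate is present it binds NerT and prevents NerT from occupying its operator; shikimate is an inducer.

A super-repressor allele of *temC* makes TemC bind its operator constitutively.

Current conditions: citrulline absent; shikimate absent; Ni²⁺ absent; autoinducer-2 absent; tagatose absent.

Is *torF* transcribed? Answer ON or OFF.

ON

Tagatose is absent, so TorK is inactive.
With no repressor bound, *holG* is transcribed.
So HolG is produced and active.
Citrulline is absent, so ElnZ is inactive.
Shikimate is absent, so NerT is active.
With repressor NerT bound, *zorJ* is not transcribed.
So ZorJ is not produced.
TemC is constitutively active in this strain.
With repressor TemC bound, *jalY* is not transcribed.
So JalY is not produced.
No repressor is bound and HolG is active, so *torF* is transcribed.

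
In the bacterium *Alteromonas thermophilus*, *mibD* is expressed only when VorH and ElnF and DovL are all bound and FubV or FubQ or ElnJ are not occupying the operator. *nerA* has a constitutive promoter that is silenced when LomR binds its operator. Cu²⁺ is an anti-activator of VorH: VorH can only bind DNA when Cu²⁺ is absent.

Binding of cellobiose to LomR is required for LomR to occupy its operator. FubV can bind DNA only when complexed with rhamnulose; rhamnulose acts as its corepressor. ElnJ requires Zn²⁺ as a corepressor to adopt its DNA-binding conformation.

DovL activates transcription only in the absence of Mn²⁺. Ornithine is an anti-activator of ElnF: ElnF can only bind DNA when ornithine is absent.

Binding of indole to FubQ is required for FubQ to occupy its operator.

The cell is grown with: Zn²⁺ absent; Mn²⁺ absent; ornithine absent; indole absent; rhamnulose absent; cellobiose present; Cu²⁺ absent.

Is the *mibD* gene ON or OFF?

ON

Rhamnulose is absent, so FubV is inactive.
Cu²⁺ is absent, so VorH is active.
Indole is absent, so FubQ is inactive.
Zn²⁺ is absent, so ElnJ is inactive.
Ornithine is absent, so ElnF is active.
Mn²⁺ is absent, so DovL is active.
No repressor is bound and VorH and ElnF and DovL are active, so *mibD* is transcribed.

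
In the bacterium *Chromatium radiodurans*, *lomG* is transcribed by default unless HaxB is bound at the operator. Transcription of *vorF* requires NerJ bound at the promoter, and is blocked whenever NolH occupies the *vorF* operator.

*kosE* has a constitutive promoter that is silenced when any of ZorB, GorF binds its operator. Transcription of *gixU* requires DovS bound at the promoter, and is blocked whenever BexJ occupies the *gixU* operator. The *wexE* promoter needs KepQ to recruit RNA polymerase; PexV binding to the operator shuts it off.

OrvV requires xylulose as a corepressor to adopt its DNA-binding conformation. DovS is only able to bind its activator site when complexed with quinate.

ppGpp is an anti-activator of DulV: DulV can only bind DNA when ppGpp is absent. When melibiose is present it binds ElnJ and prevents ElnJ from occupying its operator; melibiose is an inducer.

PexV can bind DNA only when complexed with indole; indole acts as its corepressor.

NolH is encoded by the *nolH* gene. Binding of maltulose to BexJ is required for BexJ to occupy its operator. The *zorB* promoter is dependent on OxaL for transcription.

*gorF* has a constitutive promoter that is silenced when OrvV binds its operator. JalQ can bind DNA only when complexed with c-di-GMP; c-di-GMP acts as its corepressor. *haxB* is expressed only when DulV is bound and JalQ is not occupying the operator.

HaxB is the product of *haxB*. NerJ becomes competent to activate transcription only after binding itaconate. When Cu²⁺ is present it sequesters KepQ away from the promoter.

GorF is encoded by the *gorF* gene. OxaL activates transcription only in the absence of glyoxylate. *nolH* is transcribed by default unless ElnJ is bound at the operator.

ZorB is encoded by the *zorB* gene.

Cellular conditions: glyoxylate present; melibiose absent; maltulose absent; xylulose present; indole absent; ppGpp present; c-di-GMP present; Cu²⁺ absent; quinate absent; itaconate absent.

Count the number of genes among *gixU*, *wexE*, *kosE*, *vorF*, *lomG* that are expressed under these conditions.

Maltulose is absent, so BexJ is inactive.
Quinate is absent, so DovS is inactive.
Required activator DovS is absent, so *gixU* is not transcribed.
→ *gixU* is OFF.
Indole is absent, so PexV is inactive.
Cu²⁺ is absent, so KepQ is active.
No repressor is bound and KepQ is active, so *wexE* is transcribed.
→ *wexE* is ON.
Glyoxylate is present, so OxaL is inactive.
Required activator OxaL is absent, so *zorB* is not transcribed.
So ZorB is not produced.
Xylulose is present, so OrvV is active.
With repressor OrvV bound, *gorF* is not transcribed.
So GorF is not produced.
With no repressor bound, *kosE* is transcribed.
→ *kosE* is ON.
Melibiose is absent, so ElnJ is active.
With repressor ElnJ bound, *nolH* is not transcribed.
So NolH is not produced.
Itaconate is absent, so NerJ is inactive.
Required activator NerJ is absent, so *vorF* is not transcribed.
→ *vorF* is OFF.
c-di-GMP is present, so JalQ is active.
ppGpp is present, so DulV is inactive.
With repressor JalQ bound, *haxB* is not transcribed.
So HaxB is not produced.
With no repressor bound, *lomG* is transcribed.
→ *lomG* is ON.
3 of the 5 genes are transcribed.

3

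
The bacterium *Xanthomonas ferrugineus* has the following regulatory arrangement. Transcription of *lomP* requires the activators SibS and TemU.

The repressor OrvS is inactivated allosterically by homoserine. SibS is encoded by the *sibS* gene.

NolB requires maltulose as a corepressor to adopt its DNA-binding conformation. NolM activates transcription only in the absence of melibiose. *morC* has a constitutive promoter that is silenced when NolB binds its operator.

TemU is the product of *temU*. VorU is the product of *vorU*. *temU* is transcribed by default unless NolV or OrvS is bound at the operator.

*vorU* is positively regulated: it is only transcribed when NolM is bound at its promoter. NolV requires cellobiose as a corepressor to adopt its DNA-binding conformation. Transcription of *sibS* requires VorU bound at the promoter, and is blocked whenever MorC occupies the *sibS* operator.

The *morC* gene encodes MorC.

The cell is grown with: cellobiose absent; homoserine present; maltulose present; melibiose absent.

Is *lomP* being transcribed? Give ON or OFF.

ON

Maltulose is present, so NolB is active.
With repressor NolB bound, *morC* is not transcribed.
So MorC is not produced.
Melibiose is absent, so NolM is active.
No repressor is bound and NolM is active, so *vorU* is transcribed.
So VorU is produced and active.
No repressor is bound and VorU is active, so *sibS* is transcribed.
So SibS is produced and active.
Cellobiose is absent, so NolV is inactive.
Homoserine is present, so OrvS is inactive.
With no repressor bound, *temU* is transcribed.
So TemU is produced and active.
No repressor is bound and SibS and TemU are active, so *lomP* is transcribed.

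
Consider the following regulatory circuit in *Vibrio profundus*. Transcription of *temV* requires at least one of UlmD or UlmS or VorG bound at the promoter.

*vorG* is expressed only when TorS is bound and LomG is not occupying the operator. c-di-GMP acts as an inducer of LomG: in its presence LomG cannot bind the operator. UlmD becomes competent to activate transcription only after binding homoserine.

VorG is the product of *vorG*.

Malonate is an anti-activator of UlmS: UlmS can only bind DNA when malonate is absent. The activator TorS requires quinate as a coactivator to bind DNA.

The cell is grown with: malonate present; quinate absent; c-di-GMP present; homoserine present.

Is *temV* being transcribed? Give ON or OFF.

ON

Homoserine is present, so UlmD is active.
Malonate is present, so UlmS is inactive.
Quinate is absent, so TorS is inactive.
c-di-GMP is present, so LomG is inactive.
Required activator TorS is absent, so *vorG* is not transcribed.
So VorG is not produced.
Activator UlmD is present, so *temV* is transcribed.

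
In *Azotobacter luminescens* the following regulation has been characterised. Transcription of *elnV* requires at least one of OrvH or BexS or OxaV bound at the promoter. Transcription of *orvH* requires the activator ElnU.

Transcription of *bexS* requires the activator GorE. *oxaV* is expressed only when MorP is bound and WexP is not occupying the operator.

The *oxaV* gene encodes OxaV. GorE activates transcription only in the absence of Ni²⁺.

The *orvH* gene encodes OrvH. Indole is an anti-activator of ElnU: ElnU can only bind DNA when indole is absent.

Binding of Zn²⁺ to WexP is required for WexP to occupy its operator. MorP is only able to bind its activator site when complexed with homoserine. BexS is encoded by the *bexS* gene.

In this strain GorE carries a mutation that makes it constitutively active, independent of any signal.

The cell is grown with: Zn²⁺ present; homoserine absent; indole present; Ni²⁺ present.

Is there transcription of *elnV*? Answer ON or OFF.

ON

Indole is present, so ElnU is inactive.
Required activator ElnU is absent, so *orvH* is not transcribed.
So OrvH is not produced.
GorE is constitutively active in this strain.
No repressor is bound and GorE is active, so *bexS* is transcribed.
So BexS is produced and active.
Zn²⁺ is present, so WexP is active.
Homoserine is absent, so MorP is inactive.
With repressor WexP bound, *oxaV* is not transcribed.
So OxaV is not produced.
Activator BexS is present, so *elnV* is transcribed.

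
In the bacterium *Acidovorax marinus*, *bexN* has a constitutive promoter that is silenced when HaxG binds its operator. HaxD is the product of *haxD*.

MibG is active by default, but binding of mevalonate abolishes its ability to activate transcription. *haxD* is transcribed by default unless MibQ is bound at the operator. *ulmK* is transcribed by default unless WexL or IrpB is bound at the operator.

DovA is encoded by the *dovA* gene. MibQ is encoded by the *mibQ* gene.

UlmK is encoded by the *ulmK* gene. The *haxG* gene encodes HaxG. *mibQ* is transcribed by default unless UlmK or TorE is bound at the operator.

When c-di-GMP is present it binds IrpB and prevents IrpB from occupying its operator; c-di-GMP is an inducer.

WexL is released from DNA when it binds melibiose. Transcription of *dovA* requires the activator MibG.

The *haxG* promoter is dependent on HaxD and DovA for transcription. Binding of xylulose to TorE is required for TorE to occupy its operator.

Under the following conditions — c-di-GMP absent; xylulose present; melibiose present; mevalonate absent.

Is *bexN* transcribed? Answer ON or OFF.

Melibiose is present, so WexL is inactive.
c-di-GMP is absent, so IrpB is active.
With repressor IrpB bound, *ulmK* is not transcribed.
So UlmK is not produced.
Xylulose is present, so TorE is active.
With repressor TorE bound, *mibQ* is not transcribed.
So MibQ is not produced.
With no repressor bound, *haxD* is transcribed.
So HaxD is produced and active.
Mevalonate is absent, so MibG is active.
No repressor is bound and MibG is active, so *dovA* is transcribed.
So DovA is produced and active.
No repressor is bound and HaxD and DovA are active, so *haxG* is transcribed.
So HaxG is produced and active.
With repressor HaxG bound, *bexN* is not transcribed.

OFF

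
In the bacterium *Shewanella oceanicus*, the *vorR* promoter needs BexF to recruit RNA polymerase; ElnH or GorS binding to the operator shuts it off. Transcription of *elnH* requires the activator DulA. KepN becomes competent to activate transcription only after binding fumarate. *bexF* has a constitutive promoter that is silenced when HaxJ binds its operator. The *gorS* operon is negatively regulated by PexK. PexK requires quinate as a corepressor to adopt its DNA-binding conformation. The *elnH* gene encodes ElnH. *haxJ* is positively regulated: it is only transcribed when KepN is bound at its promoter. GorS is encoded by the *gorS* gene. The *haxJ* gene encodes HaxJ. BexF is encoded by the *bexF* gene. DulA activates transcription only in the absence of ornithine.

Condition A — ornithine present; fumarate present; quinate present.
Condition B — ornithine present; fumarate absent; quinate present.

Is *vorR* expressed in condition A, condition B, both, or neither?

B only

Condition A:
Ornithine is present, so DulA is inactive.
Required activator DulA is absent, so *elnH* is not transcribed.
So ElnH is not produced.
Fumarate is present, so KepN is active.
No repressor is bound and KepN is active, so *haxJ* is transcribed.
So HaxJ is produced and active.
With repressor HaxJ bound, *bexF* is not transcribed.
So BexF is not produced.
Quinate is present, so PexK is active.
With repressor PexK bound, *gorS* is not transcribed.
So GorS is not produced.
Required activator BexF is absent, so *vorR* is not transcribed.
→ *vorR* is OFF in A.
Condition B:
Ornithine is present, so DulA is inactive.
Required activator DulA is absent, so *elnH* is not transcribed.
So ElnH is not produced.
Fumarate is absent, so KepN is inactive.
Required activator KepN is absent, so *haxJ* is not transcribed.
So HaxJ is not produced.
With no repressor bound, *bexF* is transcribed.
So BexF is produced and active.
Quinate is present, so PexK is active.
With repressor PexK bound, *gorS* is not transcribed.
So GorS is not produced.
No repressor is bound and BexF is active, so *vorR* is transcribed.
→ *vorR* is ON in B.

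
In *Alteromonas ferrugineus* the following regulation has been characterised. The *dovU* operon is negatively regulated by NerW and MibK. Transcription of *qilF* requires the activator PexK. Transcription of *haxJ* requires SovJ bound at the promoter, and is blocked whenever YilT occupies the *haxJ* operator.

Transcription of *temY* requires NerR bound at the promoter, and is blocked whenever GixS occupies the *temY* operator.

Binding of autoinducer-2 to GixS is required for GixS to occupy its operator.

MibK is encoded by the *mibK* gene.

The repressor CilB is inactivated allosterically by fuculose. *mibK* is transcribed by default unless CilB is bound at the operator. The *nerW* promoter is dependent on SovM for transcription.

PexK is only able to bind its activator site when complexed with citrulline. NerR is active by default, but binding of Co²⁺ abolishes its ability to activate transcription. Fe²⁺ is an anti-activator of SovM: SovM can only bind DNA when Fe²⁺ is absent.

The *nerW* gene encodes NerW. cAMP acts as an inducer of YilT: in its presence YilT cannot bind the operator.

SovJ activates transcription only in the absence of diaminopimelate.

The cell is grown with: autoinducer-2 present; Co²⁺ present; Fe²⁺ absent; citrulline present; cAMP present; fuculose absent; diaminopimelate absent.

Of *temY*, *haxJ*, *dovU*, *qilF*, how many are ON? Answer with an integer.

2

Co²⁺ is present, so NerR is inactive.
Autoinducer-2 is present, so GixS is active.
With repressor GixS bound, *temY* is not transcribed.
→ *temY* is OFF.
cAMP is present, so YilT is inactive.
Diaminopimelate is absent, so SovJ is active.
No repressor is bound and SovJ is active, so *haxJ* is transcribed.
→ *haxJ* is ON.
Fe²⁺ is absent, so SovM is active.
No repressor is bound and SovM is active, so *nerW* is transcribed.
So NerW is produced and active.
Fuculose is absent, so CilB is active.
With repressor CilB bound, *mibK* is not transcribed.
So MibK is not produced.
With repressor NerW bound, *dovU* is not transcribed.
→ *dovU* is OFF.
Citrulline is present, so PexK is active.
No repressor is bound and PexK is active, so *qilF* is transcribed.
→ *qilF* is ON.
2 of the 4 genes are transcribed.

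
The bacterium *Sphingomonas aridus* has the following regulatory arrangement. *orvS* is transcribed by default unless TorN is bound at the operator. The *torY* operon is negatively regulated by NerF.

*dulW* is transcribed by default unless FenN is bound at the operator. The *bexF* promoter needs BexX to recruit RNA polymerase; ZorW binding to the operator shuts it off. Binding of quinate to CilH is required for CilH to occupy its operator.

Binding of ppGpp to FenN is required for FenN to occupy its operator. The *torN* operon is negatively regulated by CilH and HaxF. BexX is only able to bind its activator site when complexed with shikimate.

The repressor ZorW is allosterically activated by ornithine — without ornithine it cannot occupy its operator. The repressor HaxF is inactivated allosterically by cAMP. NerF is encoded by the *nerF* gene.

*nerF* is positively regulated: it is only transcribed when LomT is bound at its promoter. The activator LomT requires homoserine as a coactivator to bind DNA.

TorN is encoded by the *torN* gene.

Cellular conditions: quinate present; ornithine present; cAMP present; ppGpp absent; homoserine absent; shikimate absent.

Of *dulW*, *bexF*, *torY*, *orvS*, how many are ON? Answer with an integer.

ppGpp is absent, so FenN is inactive.
With no repressor bound, *dulW* is transcribed.
→ *dulW* is ON.
Ornithine is present, so ZorW is active.
Shikimate is absent, so BexX is inactive.
With repressor ZorW bound, *bexF* is not transcribed.
→ *bexF* is OFF.
Homoserine is absent, so LomT is inactive.
Required activator LomT is absent, so *nerF* is not transcribed.
So NerF is not produced.
With no repressor bound, *torY* is transcribed.
→ *torY* is ON.
Quinate is present, so CilH is active.
cAMP is present, so HaxF is inactive.
With repressor CilH bound, *torN* is not transcribed.
So TorN is not produced.
With no repressor bound, *orvS* is transcribed.
→ *orvS* is ON.
3 of the 4 genes are transcribed.

3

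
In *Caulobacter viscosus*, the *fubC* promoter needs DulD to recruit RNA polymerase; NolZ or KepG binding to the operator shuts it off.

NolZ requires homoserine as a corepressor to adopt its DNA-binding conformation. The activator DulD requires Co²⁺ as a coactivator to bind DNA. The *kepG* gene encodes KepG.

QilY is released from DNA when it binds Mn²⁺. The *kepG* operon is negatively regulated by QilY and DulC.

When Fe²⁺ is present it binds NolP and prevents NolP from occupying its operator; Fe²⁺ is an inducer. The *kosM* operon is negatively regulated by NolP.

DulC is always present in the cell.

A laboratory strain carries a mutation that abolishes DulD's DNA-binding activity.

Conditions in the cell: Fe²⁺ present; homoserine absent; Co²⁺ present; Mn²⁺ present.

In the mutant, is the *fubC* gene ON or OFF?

OFF

DulD is non-functional in this strain, so it has no effect.
Homoserine is absent, so NolZ is inactive.
Mn²⁺ is present, so QilY is inactive.
DulC is produced constitutively and is active.
With repressor DulC bound, *kepG* is not transcribed.
So KepG is not produced.
Required activator DulD is absent, so *fubC* is not transcribed.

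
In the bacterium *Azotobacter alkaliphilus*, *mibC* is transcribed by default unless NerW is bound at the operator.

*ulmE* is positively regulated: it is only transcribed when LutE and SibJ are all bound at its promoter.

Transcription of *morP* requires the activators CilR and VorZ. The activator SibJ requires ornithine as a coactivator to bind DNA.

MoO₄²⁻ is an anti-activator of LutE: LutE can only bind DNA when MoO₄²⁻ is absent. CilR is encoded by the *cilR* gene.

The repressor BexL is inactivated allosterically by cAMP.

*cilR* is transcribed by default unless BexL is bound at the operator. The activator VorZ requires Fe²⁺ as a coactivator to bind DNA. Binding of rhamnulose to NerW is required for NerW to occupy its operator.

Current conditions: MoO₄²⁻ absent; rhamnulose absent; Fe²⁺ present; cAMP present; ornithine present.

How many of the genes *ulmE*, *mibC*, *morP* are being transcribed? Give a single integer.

3

MoO₄²⁻ is absent, so LutE is active.
Ornithine is present, so SibJ is active.
No repressor is bound and LutE and SibJ are active, so *ulmE* is transcribed.
→ *ulmE* is ON.
Rhamnulose is absent, so NerW is inactive.
With no repressor bound, *mibC* is transcribed.
→ *mibC* is ON.
cAMP is present, so BexL is inactive.
With no repressor bound, *cilR* is transcribed.
So CilR is produced and active.
Fe²⁺ is present, so VorZ is active.
No repressor is bound and CilR and VorZ are active, so *morP* is transcribed.
→ *morP* is ON.
3 of the 3 genes are transcribed.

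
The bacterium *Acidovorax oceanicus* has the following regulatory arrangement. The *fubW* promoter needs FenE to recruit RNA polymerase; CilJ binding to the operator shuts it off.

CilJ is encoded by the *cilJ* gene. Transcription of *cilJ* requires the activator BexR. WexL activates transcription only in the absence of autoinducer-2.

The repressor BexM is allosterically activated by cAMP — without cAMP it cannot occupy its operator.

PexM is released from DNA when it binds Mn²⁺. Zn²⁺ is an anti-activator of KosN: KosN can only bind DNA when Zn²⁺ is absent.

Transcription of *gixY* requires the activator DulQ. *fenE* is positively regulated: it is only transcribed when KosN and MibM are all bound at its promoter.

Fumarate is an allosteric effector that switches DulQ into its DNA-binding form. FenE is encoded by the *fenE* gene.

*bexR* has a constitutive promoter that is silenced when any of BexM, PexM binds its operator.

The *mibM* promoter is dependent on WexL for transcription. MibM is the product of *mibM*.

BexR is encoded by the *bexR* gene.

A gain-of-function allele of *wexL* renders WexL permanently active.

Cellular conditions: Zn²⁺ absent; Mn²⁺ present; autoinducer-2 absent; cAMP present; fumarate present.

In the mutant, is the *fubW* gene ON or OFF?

cAMP is present, so BexM is active.
Mn²⁺ is present, so PexM is inactive.
With repressor BexM bound, *bexR* is not transcribed.
So BexR is not produced.
Required activator BexR is absent, so *cilJ* is not transcribed.
So CilJ is not produced.
Zn²⁺ is absent, so KosN is active.
WexL is constitutively active in this strain.
No repressor is bound and WexL is active, so *mibM* is transcribed.
So MibM is produced and active.
No repressor is bound and KosN and MibM are active, so *fenE* is transcribed.
So FenE is produced and active.
No repressor is bound and FenE is active, so *fubW* is transcribed.

ON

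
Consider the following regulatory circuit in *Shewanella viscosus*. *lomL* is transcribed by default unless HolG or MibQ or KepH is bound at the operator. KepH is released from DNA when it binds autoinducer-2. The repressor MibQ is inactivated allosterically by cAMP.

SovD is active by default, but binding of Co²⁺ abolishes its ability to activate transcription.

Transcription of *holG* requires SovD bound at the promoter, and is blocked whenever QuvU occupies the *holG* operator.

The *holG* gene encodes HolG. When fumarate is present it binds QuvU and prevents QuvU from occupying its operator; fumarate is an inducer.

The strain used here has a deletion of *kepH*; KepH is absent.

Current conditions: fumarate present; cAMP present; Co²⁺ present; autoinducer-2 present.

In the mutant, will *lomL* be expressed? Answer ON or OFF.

Fumarate is present, so QuvU is inactive.
Co²⁺ is present, so SovD is inactive.
Required activator SovD is absent, so *holG* is not transcribed.
So HolG is not produced.
cAMP is present, so MibQ is inactive.
KepH is non-functional in this strain, so it has no effect.
With no repressor bound, *lomL* is transcribed.

ON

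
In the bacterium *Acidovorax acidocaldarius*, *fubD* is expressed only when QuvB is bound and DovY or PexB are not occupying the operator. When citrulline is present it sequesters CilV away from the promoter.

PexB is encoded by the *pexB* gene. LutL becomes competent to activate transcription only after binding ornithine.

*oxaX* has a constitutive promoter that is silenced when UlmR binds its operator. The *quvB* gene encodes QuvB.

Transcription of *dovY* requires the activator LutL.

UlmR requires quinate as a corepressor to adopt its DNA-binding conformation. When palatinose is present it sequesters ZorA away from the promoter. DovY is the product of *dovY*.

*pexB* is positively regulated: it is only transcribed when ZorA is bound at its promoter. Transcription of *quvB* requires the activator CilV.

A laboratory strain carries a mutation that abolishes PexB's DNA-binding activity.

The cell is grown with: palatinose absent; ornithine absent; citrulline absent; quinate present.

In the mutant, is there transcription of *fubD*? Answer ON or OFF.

ON

Citrulline is absent, so CilV is active.
No repressor is bound and CilV is active, so *quvB* is transcribed.
So QuvB is produced and active.
Ornithine is absent, so LutL is inactive.
Required activator LutL is absent, so *dovY* is not transcribed.
So DovY is not produced.
PexB is non-functional in this strain, so it has no effect.
No repressor is bound and QuvB is active, so *fubD* is transcribed.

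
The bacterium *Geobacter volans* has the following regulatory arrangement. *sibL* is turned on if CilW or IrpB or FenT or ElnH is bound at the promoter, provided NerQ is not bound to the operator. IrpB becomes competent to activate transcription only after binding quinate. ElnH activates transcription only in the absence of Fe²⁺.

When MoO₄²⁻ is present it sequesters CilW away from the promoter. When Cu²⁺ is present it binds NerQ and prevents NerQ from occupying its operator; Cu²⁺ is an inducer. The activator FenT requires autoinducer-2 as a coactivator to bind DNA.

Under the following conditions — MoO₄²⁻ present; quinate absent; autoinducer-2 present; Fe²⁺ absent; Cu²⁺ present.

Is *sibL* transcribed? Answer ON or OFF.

MoO₄²⁻ is present, so CilW is inactive.
Quinate is absent, so IrpB is inactive.
Autoinducer-2 is present, so FenT is active.
Cu²⁺ is present, so NerQ is inactive.
Fe²⁺ is absent, so ElnH is active.
Activator FenT is present, so *sibL* is transcribed.

ON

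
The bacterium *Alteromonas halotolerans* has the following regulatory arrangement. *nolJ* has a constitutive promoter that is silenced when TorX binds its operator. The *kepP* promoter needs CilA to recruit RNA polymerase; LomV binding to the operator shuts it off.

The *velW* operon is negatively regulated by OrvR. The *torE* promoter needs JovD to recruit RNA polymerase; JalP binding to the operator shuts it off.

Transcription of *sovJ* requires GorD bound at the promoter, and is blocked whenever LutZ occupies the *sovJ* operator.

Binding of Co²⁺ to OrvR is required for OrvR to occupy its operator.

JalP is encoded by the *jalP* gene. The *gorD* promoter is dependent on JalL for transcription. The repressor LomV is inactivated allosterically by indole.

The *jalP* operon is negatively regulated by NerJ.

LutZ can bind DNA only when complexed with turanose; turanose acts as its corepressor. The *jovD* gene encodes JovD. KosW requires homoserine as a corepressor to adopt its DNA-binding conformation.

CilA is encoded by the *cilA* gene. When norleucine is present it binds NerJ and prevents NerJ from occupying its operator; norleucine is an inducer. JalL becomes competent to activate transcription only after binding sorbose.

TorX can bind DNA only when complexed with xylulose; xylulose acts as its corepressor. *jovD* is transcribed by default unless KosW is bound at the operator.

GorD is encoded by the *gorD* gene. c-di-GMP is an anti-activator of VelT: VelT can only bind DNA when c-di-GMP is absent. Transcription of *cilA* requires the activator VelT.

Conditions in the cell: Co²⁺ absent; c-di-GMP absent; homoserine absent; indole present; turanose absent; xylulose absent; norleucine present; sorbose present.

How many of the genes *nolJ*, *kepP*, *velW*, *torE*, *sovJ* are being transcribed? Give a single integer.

4

Xylulose is absent, so TorX is inactive.
With no repressor bound, *nolJ* is transcribed.
→ *nolJ* is ON.
c-di-GMP is absent, so VelT is active.
No repressor is bound and VelT is active, so *cilA* is transcribed.
So CilA is produced and active.
Indole is present, so LomV is inactive.
No repressor is bound and CilA is active, so *kepP* is transcribed.
→ *kepP* is ON.
Co²⁺ is absent, so OrvR is inactive.
With no repressor bound, *velW* is transcribed.
→ *velW* is ON.
Norleucine is present, so NerJ is inactive.
With no repressor bound, *jalP* is transcribed.
So JalP is produced and active.
Homoserine is absent, so KosW is inactive.
With no repressor bound, *jovD* is transcribed.
So JovD is produced and active.
With repressor JalP bound, *torE* is not transcribed.
→ *torE* is OFF.
Sorbose is present, so JalL is active.
No repressor is bound and JalL is active, so *gorD* is transcribed.
So GorD is produced and active.
Turanose is absent, so LutZ is inactive.
No repressor is bound and GorD is active, so *sovJ* is transcribed.
→ *sovJ* is ON.
4 of the 5 genes are transcribed.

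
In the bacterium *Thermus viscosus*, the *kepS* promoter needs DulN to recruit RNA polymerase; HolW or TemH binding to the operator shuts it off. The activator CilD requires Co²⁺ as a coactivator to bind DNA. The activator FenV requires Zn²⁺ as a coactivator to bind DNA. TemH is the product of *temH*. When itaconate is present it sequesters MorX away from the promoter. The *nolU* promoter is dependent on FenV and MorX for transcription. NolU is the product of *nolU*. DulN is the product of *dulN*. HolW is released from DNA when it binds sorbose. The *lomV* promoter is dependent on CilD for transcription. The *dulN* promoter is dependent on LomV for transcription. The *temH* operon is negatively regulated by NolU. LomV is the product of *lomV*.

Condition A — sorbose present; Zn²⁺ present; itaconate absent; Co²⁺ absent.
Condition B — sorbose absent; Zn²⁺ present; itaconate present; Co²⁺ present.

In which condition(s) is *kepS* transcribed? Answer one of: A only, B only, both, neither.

neither

Condition A:
Sorbose is present, so HolW is inactive.
Zn²⁺ is present, so FenV is active.
Itaconate is absent, so MorX is active.
No repressor is bound and FenV and MorX are active, so *nolU* is transcribed.
So NolU is produced and active.
With repressor NolU bound, *temH* is not transcribed.
So TemH is not produced.
Co²⁺ is absent, so CilD is inactive.
Required activator CilD is absent, so *lomV* is not transcribed.
So LomV is not produced.
Required activator LomV is absent, so *dulN* is not transcribed.
So DulN is not produced.
Required activator DulN is absent, so *kepS* is not transcribed.
→ *kepS* is OFF in A.
Condition B:
Sorbose is absent, so HolW is active.
Zn²⁺ is present, so FenV is active.
Itaconate is present, so MorX is inactive.
Required activator MorX is absent, so *nolU* is not transcribed.
So NolU is not produced.
With no repressor bound, *temH* is transcribed.
So TemH is produced and active.
Co²⁺ is present, so CilD is active.
No repressor is bound and CilD is active, so *lomV* is transcribed.
So LomV is produced and active.
No repressor is bound and LomV is active, so *dulN* is transcribed.
So DulN is produced and active.
With repressor HolW bound, *kepS* is not transcribed.
→ *kepS* is OFF in B.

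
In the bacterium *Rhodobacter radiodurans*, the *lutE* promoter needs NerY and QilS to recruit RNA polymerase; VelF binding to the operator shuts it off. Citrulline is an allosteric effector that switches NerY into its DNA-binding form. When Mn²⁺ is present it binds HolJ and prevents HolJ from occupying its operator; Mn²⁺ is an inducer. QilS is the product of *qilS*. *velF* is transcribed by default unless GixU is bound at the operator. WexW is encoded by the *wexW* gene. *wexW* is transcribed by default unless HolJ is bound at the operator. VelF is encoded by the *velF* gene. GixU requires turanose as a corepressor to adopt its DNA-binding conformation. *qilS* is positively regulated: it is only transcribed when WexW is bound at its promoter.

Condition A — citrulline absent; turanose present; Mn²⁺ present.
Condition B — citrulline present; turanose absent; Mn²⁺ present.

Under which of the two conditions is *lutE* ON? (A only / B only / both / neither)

neither

Condition A:
Citrulline is absent, so NerY is inactive.
Turanose is present, so GixU is active.
With repressor GixU bound, *velF* is not transcribed.
So VelF is not produced.
Mn²⁺ is present, so HolJ is inactive.
With no repressor bound, *wexW* is transcribed.
So WexW is produced and active.
No repressor is bound and WexW is active, so *qilS* is transcribed.
So QilS is produced and active.
Required activator NerY is absent, so *lutE* is not transcribed.
→ *lutE* is OFF in A.
Condition B:
Citrulline is present, so NerY is active.
Turanose is absent, so GixU is inactive.
With no repressor bound, *velF* is transcribed.
So VelF is produced and active.
Mn²⁺ is present, so HolJ is inactive.
With no repressor bound, *wexW* is transcribed.
So WexW is produced and active.
No repressor is bound and WexW is active, so *qilS* is transcribed.
So QilS is produced and active.
With repressor VelF bound, *lutE* is not transcribed.
→ *lutE* is OFF in B.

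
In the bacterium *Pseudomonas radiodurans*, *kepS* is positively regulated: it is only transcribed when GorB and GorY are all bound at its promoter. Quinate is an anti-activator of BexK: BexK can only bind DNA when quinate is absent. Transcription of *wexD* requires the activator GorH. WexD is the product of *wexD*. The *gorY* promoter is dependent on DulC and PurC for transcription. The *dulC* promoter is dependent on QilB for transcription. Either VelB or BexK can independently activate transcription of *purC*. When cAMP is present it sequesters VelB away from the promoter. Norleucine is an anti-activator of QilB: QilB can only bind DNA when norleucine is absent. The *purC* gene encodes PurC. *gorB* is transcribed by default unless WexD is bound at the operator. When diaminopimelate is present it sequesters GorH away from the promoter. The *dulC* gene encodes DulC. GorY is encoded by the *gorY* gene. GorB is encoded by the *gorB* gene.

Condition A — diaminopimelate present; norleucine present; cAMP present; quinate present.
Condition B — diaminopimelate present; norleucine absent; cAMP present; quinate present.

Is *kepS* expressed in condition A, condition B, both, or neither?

neither

Condition A:
Diaminopimelate is present, so GorH is inactive.
Required activator GorH is absent, so *wexD* is not transcribed.
So WexD is not produced.
With no repressor bound, *gorB* is transcribed.
So GorB is produced and active.
Norleucine is present, so QilB is inactive.
Required activator QilB is absent, so *dulC* is not transcribed.
So DulC is not produced.
cAMP is present, so VelB is inactive.
Quinate is present, so BexK is inactive.
No activator is available at the *purC* promoter, so *purC* is not transcribed.
So PurC is not produced.
Required activator DulC is absent, so *gorY* is not transcribed.
So GorY is not produced.
Required activator GorY is absent, so *kepS* is not transcribed.
→ *kepS* is OFF in A.
Condition B:
Diaminopimelate is present, so GorH is inactive.
Required activator GorH is absent, so *wexD* is not transcribed.
So WexD is not produced.
With no repressor bound, *gorB* is transcribed.
So GorB is produced and active.
Norleucine is absent, so QilB is active.
No repressor is bound and QilB is active, so *dulC* is transcribed.
So DulC is produced and active.
cAMP is present, so VelB is inactive.
Quinate is present, so BexK is inactive.
No activator is available at the *purC* promoter, so *purC* is not transcribed.
So PurC is not produced.
Required activator PurC is absent, so *gorY* is not transcribed.
So GorY is not produced.
Required activator GorY is absent, so *kepS* is not transcribed.
→ *kepS* is OFF in B.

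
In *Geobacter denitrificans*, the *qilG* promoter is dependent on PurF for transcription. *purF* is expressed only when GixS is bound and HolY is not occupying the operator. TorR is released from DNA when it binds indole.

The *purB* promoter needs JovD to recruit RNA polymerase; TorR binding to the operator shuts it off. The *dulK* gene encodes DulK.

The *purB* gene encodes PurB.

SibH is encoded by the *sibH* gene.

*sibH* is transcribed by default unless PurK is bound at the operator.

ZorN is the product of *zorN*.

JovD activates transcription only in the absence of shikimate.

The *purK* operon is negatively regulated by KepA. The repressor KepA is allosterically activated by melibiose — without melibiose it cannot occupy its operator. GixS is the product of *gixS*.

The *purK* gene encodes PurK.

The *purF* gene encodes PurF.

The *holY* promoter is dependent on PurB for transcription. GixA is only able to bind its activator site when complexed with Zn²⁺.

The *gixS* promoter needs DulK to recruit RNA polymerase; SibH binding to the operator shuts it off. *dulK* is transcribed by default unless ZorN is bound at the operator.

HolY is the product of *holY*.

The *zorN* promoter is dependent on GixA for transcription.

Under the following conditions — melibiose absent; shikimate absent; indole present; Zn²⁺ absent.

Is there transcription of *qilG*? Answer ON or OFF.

Zn²⁺ is absent, so GixA is inactive.
Required activator GixA is absent, so *zorN* is not transcribed.
So ZorN is not produced.
With no repressor bound, *dulK* is transcribed.
So DulK is produced and active.
Melibiose is absent, so KepA is inactive.
With no repressor bound, *purK* is transcribed.
So PurK is produced and active.
With repressor PurK bound, *sibH* is not transcribed.
So SibH is not produced.
No repressor is bound and DulK is active, so *gixS* is transcribed.
So GixS is produced and active.
Shikimate is absent, so JovD is active.
Indole is present, so TorR is inactive.
No repressor is bound and JovD is active, so *purB* is transcribed.
So PurB is produced and active.
No repressor is bound and PurB is active, so *holY* is transcribed.
So HolY is produced and active.
With repressor HolY bound, *purF* is not transcribed.
So PurF is not produced.
Required activator PurF is absent, so *qilG* is not transcribed.

OFF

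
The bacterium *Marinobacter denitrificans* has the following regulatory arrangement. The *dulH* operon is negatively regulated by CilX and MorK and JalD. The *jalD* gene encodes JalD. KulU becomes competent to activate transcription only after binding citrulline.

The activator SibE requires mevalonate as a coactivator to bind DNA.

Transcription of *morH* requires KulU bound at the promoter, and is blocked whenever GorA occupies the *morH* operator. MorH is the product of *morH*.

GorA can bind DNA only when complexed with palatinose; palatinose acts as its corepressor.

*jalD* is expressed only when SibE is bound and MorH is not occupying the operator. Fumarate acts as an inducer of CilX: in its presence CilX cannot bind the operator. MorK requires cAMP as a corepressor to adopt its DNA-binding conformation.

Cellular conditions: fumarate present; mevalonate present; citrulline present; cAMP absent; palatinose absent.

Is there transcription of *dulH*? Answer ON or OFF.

Fumarate is present, so CilX is inactive.
cAMP is absent, so MorK is inactive.
Citrulline is present, so KulU is active.
Palatinose is absent, so GorA is inactive.
No repressor is bound and KulU is active, so *morH* is transcribed.
So MorH is produced and active.
Mevalonate is present, so SibE is active.
With repressor MorH bound, *jalD* is not transcribed.
So JalD is not produced.
With no repressor bound, *dulH* is transcribed.

ON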